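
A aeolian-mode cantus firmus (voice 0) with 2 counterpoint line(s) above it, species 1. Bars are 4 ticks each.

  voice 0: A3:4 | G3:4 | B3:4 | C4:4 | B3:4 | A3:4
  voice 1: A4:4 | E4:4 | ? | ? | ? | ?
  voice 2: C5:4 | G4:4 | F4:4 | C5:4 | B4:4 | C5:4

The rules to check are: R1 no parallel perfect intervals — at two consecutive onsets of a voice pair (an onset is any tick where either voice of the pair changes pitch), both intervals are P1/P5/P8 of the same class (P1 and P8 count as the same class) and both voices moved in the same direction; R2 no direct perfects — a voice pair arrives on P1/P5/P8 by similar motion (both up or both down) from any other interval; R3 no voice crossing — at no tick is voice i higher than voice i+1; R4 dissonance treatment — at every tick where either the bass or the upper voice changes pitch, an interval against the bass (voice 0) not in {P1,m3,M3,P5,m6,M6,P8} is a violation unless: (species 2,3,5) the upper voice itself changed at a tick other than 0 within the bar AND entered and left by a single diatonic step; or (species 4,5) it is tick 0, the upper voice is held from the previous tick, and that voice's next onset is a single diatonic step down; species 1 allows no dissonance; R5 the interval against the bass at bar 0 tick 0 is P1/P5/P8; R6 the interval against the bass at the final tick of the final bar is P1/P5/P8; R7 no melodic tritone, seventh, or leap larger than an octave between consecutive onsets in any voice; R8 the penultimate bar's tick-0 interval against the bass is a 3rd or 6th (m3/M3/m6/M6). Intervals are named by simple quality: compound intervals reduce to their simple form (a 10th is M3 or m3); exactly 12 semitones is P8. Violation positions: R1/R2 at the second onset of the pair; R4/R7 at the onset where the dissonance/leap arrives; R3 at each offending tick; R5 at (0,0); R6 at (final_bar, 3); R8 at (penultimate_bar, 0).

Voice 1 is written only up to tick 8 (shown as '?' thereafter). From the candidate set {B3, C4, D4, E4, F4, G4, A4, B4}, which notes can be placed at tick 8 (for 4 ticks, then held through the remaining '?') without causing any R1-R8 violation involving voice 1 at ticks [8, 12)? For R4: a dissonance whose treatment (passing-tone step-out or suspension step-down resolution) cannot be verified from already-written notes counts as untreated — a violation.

{B3, D4}

B3: legal
C4: violates R4
D4: legal
E4: violates R4
F4: violates R4
G4: violates R3
A4: violates R3,R4
B4: violates R2,R3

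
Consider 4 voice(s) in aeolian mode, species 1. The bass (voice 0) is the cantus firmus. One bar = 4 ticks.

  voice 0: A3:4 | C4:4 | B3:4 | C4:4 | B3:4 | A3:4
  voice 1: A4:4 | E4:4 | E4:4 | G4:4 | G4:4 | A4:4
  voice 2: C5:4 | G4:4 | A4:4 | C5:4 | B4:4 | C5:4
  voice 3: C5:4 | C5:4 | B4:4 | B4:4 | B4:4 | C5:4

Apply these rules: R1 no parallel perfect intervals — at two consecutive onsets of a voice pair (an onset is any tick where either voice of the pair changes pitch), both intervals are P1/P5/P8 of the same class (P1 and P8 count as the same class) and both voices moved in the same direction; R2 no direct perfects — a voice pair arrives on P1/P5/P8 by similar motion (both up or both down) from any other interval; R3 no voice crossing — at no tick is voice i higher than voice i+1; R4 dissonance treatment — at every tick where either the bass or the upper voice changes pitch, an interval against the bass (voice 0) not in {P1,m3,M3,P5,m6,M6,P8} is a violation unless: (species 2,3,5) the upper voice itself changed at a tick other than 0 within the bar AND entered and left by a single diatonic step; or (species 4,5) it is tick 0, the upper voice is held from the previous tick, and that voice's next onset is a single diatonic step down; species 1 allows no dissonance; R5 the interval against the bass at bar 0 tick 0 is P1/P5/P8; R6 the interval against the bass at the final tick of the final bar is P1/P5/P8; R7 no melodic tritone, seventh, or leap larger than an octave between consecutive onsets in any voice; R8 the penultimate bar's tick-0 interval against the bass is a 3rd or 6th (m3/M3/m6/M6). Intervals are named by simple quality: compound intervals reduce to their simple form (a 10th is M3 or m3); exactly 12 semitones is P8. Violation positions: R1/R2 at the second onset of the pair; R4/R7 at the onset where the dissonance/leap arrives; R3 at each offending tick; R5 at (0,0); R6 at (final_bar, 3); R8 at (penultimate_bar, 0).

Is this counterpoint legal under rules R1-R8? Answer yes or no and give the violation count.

bar 0: v0=A3 v1=A4 v2=C5 v3=C5 (m3)
bar 1: v0=C4 v1=E4 v2=G4 v3=C5 (P8)
bar 2: v0=B3 v1=E4 v2=A4 v3=B4 (P8)
bar 3: v0=C4 v1=G4 v2=C5 v3=B4 (M7)
bar 4: v0=B3 v1=G4 v2=B4 v3=B4 (P8)
bar 5: v0=A3 v1=A4 v2=C5 v3=C5 (m3)
  R5 @ bar0.0: opens on m3
  R5 @ bar0.0: opens on m3
  R1 @ bar2.0: C4/C5 P8 -> B3/B4 P8 similar
  R4 @ bar2.0: B3/E4 P4 untreated
  R4 @ bar2.0: B3/A4 m7 untreated
  R2 @ bar3.0: B3/E4 P4 -> C4/G4 P5 similar
  R2 @ bar3.0: B3/A4 m7 -> C4/C5 P8 similar
  R3 @ bar3.0: C5 above B4
  R4 @ bar3.0: C4/B4 M7 untreated
  R3 @ bar3.1: C5 above B4
  R3 @ bar3.2: C5 above B4
  R3 @ bar3.3: C5 above B4
  R1 @ bar4.0: C4/C5 P8 -> B3/B4 P8 similar
  R8 @ bar4.0: penult P8 not 3rd/6th
  R8 @ bar4.0: penult P8 not 3rd/6th
  R1 @ bar5.0: B4/B4 P1 -> C5/C5 P1 similar
  R6 @ bar5.3: closes on m3
  R6 @ bar5.3: closes on m3

No (18 violations)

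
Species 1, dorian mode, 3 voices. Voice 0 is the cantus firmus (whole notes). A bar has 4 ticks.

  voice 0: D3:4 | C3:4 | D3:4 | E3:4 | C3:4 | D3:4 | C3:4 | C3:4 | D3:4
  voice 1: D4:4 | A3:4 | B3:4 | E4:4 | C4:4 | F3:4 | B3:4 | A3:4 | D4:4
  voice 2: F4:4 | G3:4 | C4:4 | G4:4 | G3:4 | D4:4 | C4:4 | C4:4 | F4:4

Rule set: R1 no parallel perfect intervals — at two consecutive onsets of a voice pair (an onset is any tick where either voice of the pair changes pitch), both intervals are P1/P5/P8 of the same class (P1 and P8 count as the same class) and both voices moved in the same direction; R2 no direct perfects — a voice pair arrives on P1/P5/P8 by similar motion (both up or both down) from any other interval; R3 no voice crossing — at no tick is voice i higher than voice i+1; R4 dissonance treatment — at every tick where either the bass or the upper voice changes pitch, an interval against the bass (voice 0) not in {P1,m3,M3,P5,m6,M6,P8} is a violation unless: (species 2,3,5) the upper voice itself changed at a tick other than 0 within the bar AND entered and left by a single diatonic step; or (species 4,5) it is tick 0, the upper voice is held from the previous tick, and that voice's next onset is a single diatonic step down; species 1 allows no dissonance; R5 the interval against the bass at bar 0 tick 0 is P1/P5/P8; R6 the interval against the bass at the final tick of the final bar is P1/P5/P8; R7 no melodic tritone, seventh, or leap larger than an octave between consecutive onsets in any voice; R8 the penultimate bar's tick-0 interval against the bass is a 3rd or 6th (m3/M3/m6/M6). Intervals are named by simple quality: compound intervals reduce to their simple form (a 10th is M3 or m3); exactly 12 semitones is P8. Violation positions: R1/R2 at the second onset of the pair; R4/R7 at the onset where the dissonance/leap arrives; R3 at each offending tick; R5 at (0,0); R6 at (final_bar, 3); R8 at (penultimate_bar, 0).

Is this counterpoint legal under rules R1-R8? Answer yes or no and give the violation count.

bar 0: v0=D3 v1=D4 v2=F4 (m3)
bar 1: v0=C3 v1=A3 v2=G3 (P5)
bar 2: v0=D3 v1=B3 v2=C4 (m7)
bar 3: v0=E3 v1=E4 v2=G4 (m3)
bar 4: v0=C3 v1=C4 v2=G3 (P5)
bar 5: v0=D3 v1=F3 v2=D4 (P8)
bar 6: v0=C3 v1=B3 v2=C4 (P8)
bar 7: v0=C3 v1=A3 v2=C4 (P8)
bar 8: v0=D3 v1=D4 v2=F4 (m3)
  R5 @ bar0.0: opens on m3
  R2 @ bar1.0: D3/F4 m3 -> C3/G3 P5 similar
  R3 @ bar1.0: A3 above G3
  R7 @ bar1.0: F4->G3 leap 10st
  R3 @ bar1.1: A3 above G3
  R3 @ bar1.2: A3 above G3
  R3 @ bar1.3: A3 above G3
  R4 @ bar2.0: D3/C4 m7 untreated
  R2 @ bar3.0: D3/B3 M6 -> E3/E4 P8 similar
  R1 @ bar4.0: E3/E4 P8 -> C3/C4 P8 similar
  R2 @ bar4.0: E3/G4 m3 -> C3/G3 P5 similar
  R3 @ bar4.0: C4 above G3
  R3 @ bar4.1: C4 above G3
  R3 @ bar4.2: C4 above G3
  R3 @ bar4.3: C4 above G3
  R2 @ bar5.0: C3/G3 P5 -> D3/D4 P8 similar
  R1 @ bar6.0: D3/D4 P8 -> C3/C4 P8 similar
  R4 @ bar6.0: C3/B3 M7 untreated
  R7 @ bar6.0: F3->B3 leap 6st
  R8 @ bar7.0: penult P8 not 3rd/6th
  R2 @ bar8.0: C3/A3 M6 -> D3/D4 P8 similar
  R6 @ bar8.3: closes on m3

No (22 violations)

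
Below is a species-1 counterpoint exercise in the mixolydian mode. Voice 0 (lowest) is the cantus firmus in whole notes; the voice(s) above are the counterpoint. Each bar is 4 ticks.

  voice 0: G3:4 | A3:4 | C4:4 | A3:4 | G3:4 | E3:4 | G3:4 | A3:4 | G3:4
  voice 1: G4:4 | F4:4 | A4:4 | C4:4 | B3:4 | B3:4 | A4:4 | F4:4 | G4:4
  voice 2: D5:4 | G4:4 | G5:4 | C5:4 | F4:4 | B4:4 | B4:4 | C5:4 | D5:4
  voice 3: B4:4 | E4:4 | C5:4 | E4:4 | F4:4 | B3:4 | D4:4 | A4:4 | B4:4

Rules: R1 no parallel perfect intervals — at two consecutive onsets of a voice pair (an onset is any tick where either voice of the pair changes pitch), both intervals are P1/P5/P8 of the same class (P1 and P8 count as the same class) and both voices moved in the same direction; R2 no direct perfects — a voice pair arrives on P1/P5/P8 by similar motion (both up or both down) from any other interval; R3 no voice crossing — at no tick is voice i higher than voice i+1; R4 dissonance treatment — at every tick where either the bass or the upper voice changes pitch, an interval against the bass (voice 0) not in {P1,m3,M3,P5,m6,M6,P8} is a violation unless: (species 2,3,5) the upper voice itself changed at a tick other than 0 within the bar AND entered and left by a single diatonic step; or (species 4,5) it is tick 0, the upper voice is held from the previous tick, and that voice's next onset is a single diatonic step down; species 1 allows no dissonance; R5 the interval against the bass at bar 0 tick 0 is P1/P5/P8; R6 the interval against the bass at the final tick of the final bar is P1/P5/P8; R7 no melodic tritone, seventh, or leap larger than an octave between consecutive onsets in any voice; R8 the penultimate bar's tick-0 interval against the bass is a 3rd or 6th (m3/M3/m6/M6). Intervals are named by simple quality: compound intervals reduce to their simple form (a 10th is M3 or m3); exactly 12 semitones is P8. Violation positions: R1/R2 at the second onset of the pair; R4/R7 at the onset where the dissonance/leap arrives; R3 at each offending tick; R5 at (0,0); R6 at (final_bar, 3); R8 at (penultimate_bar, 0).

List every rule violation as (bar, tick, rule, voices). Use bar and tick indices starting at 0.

(0, 0, R3, (2, 3))
(0, 0, R5, (0, 3))
(0, 1, R3, (2, 3))
(0, 2, R3, (2, 3))
(0, 3, R3, (2, 3))
(1, 0, R3, (2, 3))
(1, 0, R4, (0, 2))
(1, 1, R3, (2, 3))
(1, 2, R3, (2, 3))
(1, 3, R3, (2, 3))
(2, 0, R2, (0, 2))
(2, 0, R2, (0, 3))
(2, 0, R2, (2, 3))
(2, 0, R3, (2, 3))
(2, 1, R3, (2, 3))
(2, 2, R3, (2, 3))
(2, 3, R3, (2, 3))
(3, 0, R2, (0, 3))
(3, 0, R2, (1, 2))
(3, 0, R3, (2, 3))
(3, 1, R3, (2, 3))
(3, 2, R3, (2, 3))
(3, 3, R3, (2, 3))
(4, 0, R4, (0, 2))
(4, 0, R4, (0, 3))
(5, 0, R2, (0, 3))
(5, 0, R3, (2, 3))
(5, 0, R7, (2,))
(5, 0, R7, (3,))
(5, 1, R3, (2, 3))
(5, 2, R3, (2, 3))
(5, 3, R3, (2, 3))
(6, 0, R1, (0, 3))
(6, 0, R2, (1, 3))
(6, 0, R3, (2, 3))
(6, 0, R4, (0, 1))
(6, 0, R7, (1,))
(6, 1, R3, (2, 3))
(6, 2, R3, (2, 3))
(6, 3, R3, (2, 3))
(7, 0, R2, (0, 3))
(7, 0, R3, (2, 3))
(7, 0, R8, (0, 3))
(7, 1, R3, (2, 3))
(7, 2, R3, (2, 3))
(7, 3, R3, (2, 3))
(8, 0, R1, (1, 2))
(8, 0, R3, (2, 3))
(8, 1, R3, (2, 3))
(8, 2, R3, (2, 3))
(8, 3, R3, (2, 3))
(8, 3, R6, (0, 3))

bar 0: v0=G3 v1=G4 v2=D5 v3=B4 downbeat M3
bar 1: v0=A3 v1=F4 v2=G4 v3=E4 downbeat P5
bar 2: v0=C4 v1=A4 v2=G5 v3=C5 downbeat P8
bar 3: v0=A3 v1=C4 v2=C5 v3=E4 downbeat P5
bar 4: v0=G3 v1=B3 v2=F4 v3=F4 downbeat m7
bar 5: v0=E3 v1=B3 v2=B4 v3=B3 downbeat P5
bar 6: v0=G3 v1=A4 v2=B4 v3=D4 downbeat P5
bar 7: v0=A3 v1=F4 v2=C5 v3=A4 downbeat P8
bar 8: v0=G3 v1=G4 v2=D5 v3=B4 downbeat M3
  -> R3 @ bar 0 tick 0 v(2, 3): D5 above B4
  -> R5 @ bar 0 tick 0 v(0, 3): opens on M3
  -> R3 @ bar 0 tick 1 v(2, 3): D5 above B4
  -> R3 @ bar 0 tick 2 v(2, 3): D5 above B4
  -> R3 @ bar 0 tick 3 v(2, 3): D5 above B4
  -> R3 @ bar 1 tick 0 v(2, 3): G4 above E4
  -> R4 @ bar 1 tick 0 v(0, 2): A3/G4 m7 untreated
  -> R3 @ bar 1 tick 1 v(2, 3): G4 above E4
  -> R3 @ bar 1 tick 2 v(2, 3): G4 above E4
  -> R3 @ bar 1 tick 3 v(2, 3): G4 above E4
  -> R2 @ bar 2 tick 0 v(0, 2): A3/G4 m7 -> C4/G5 P5 similar
  -> R2 @ bar 2 tick 0 v(0, 3): A3/E4 P5 -> C4/C5 P8 similar
  -> R2 @ bar 2 tick 0 v(2, 3): G4/E4 m3 -> G5/C5 P5 similar
  -> R3 @ bar 2 tick 0 v(2, 3): G5 above C5
  -> R3 @ bar 2 tick 1 v(2, 3): G5 above C5
  -> R3 @ bar 2 tick 2 v(2, 3): G5 above C5
  -> R3 @ bar 2 tick 3 v(2, 3): G5 above C5
  -> R2 @ bar 3 tick 0 v(0, 3): C4/C5 P8 -> A3/E4 P5 similar
  -> R2 @ bar 3 tick 0 v(1, 2): A4/G5 m7 -> C4/C5 P8 similar
  -> R3 @ bar 3 tick 0 v(2, 3): C5 above E4
  -> R3 @ bar 3 tick 1 v(2, 3): C5 above E4
  -> R3 @ bar 3 tick 2 v(2, 3): C5 above E4
  -> R3 @ bar 3 tick 3 v(2, 3): C5 above E4
  -> R4 @ bar 4 tick 0 v(0, 2): G3/F4 m7 untreated
  -> R4 @ bar 4 tick 0 v(0, 3): G3/F4 m7 untreated
  -> R2 @ bar 5 tick 0 v(0, 3): G3/F4 m7 -> E3/B3 P5 similar
  -> R3 @ bar 5 tick 0 v(2, 3): B4 above B3
  -> R7 @ bar 5 tick 0 v(2,): F4->B4 leap 6st
  -> R7 @ bar 5 tick 0 v(3,): F4->B3 leap 6st
  -> R3 @ bar 5 tick 1 v(2, 3): B4 above B3
  -> R3 @ bar 5 tick 2 v(2, 3): B4 above B3
  -> R3 @ bar 5 tick 3 v(2, 3): B4 above B3
  -> R1 @ bar 6 tick 0 v(0, 3): E3/B3 P5 -> G3/D4 P5 similar
  -> R2 @ bar 6 tick 0 v(1, 3): B3/B3 P1 -> A4/D4 P5 similar
  -> R3 @ bar 6 tick 0 v(2, 3): B4 above D4
  -> R4 @ bar 6 tick 0 v(0, 1): G3/A4 M2 untreated
  -> R7 @ bar 6 tick 0 v(1,): B3->A4 leap 10st
  -> R3 @ bar 6 tick 1 v(2, 3): B4 above D4
  -> R3 @ bar 6 tick 2 v(2, 3): B4 above D4
  -> R3 @ bar 6 tick 3 v(2, 3): B4 above D4
  -> R2 @ bar 7 tick 0 v(0, 3): G3/D4 P5 -> A3/A4 P8 similar
  -> R3 @ bar 7 tick 0 v(2, 3): C5 above A4
  -> R8 @ bar 7 tick 0 v(0, 3): penult P8 not 3rd/6th
  -> R3 @ bar 7 tick 1 v(2, 3): C5 above A4
  -> R3 @ bar 7 tick 2 v(2, 3): C5 above A4
  -> R3 @ bar 7 tick 3 v(2, 3): C5 above A4
  -> R1 @ bar 8 tick 0 v(1, 2): F4/C5 P5 -> G4/D5 P5 similar
  -> R3 @ bar 8 tick 0 v(2, 3): D5 above B4
  -> R3 @ bar 8 tick 1 v(2, 3): D5 above B4
  -> R3 @ bar 8 tick 2 v(2, 3): D5 above B4
  -> R3 @ bar 8 tick 3 v(2, 3): D5 above B4
  -> R6 @ bar 8 tick 3 v(0, 3): closes on M3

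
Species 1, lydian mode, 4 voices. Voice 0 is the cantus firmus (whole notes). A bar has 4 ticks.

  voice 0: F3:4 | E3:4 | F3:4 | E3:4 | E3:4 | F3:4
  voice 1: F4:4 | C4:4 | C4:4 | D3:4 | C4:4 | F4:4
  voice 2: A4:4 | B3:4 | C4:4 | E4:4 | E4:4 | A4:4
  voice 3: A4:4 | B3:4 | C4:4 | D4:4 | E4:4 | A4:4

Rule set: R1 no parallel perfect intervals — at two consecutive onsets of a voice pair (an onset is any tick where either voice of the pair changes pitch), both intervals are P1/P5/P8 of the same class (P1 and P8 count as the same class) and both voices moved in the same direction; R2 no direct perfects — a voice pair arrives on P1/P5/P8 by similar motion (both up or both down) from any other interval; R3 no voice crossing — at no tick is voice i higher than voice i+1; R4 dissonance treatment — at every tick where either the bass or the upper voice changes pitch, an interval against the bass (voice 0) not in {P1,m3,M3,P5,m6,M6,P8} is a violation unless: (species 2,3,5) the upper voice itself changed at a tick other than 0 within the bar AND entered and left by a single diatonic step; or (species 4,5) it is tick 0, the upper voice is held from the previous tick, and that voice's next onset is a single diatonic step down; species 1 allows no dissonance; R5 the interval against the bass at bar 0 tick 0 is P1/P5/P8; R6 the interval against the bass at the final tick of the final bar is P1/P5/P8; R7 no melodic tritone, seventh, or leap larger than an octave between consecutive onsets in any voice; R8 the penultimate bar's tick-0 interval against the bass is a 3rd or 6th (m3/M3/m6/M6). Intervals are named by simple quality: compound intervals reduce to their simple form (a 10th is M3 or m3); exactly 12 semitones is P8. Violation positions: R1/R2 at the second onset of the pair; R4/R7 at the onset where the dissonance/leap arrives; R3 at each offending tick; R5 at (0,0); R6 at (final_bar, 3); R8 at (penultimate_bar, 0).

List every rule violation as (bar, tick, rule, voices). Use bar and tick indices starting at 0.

(0, 0, R5, (0, 2))
(0, 0, R5, (0, 3))
(1, 0, R1, (2, 3))
(1, 0, R2, (0, 2))
(1, 0, R2, (0, 3))
(1, 0, R3, (1, 2))
(1, 0, R7, (2,))
(1, 0, R7, (3,))
(1, 1, R3, (1, 2))
(1, 2, R3, (1, 2))
(1, 3, R3, (1, 2))
(2, 0, R1, (0, 2))
(2, 0, R1, (0, 3))
(2, 0, R1, (2, 3))
(3, 0, R3, (0, 1))
(3, 0, R3, (2, 3))
(3, 0, R4, (0, 1))
(3, 0, R4, (0, 3))
(3, 0, R7, (1,))
(3, 1, R3, (0, 1))
(3, 1, R3, (2, 3))
(3, 2, R3, (0, 1))
(3, 2, R3, (2, 3))
(3, 3, R3, (0, 1))
(3, 3, R3, (2, 3))
(4, 0, R7, (1,))
(4, 0, R8, (0, 2))
(4, 0, R8, (0, 3))
(5, 0, R1, (2, 3))
(5, 0, R2, (0, 1))
(5, 3, R6, (0, 2))
(5, 3, R6, (0, 3))

bar 0: v0=F3 v1=F4 v2=A4 v3=A4 downbeat M3
bar 1: v0=E3 v1=C4 v2=B3 v3=B3 downbeat P5
bar 2: v0=F3 v1=C4 v2=C4 v3=C4 downbeat P5
bar 3: v0=E3 v1=D3 v2=E4 v3=D4 downbeat m7
bar 4: v0=E3 v1=C4 v2=E4 v3=E4 downbeat P8
bar 5: v0=F3 v1=F4 v2=A4 v3=A4 downbeat M3
  -> R5 @ bar 0 tick 0 v(0, 2): opens on M3
  -> R5 @ bar 0 tick 0 v(0, 3): opens on M3
  -> R1 @ bar 1 tick 0 v(2, 3): A4/A4 P1 -> B3/B3 P1 similar
  -> R2 @ bar 1 tick 0 v(0, 2): F3/A4 M3 -> E3/B3 P5 similar
  -> R2 @ bar 1 tick 0 v(0, 3): F3/A4 M3 -> E3/B3 P5 similar
  -> R3 @ bar 1 tick 0 v(1, 2): C4 above B3
  -> R7 @ bar 1 tick 0 v(2,): A4->B3 leap 10st
  -> R7 @ bar 1 tick 0 v(3,): A4->B3 leap 10st
  -> R3 @ bar 1 tick 1 v(1, 2): C4 above B3
  -> R3 @ bar 1 tick 2 v(1, 2): C4 above B3
  -> R3 @ bar 1 tick 3 v(1, 2): C4 above B3
  -> R1 @ bar 2 tick 0 v(0, 2): E3/B3 P5 -> F3/C4 P5 similar
  -> R1 @ bar 2 tick 0 v(0, 3): E3/B3 P5 -> F3/C4 P5 similar
  -> R1 @ bar 2 tick 0 v(2, 3): B3/B3 P1 -> C4/C4 P1 similar
  -> R3 @ bar 3 tick 0 v(0, 1): E3 above D3
  -> R3 @ bar 3 tick 0 v(2, 3): E4 above D4
  -> R4 @ bar 3 tick 0 v(0, 1): E3/D3 M2 untreated
  -> R4 @ bar 3 tick 0 v(0, 3): E3/D4 m7 untreated
  -> R7 @ bar 3 tick 0 v(1,): C4->D3 leap 10st
  -> R3 @ bar 3 tick 1 v(0, 1): E3 above D3
  -> R3 @ bar 3 tick 1 v(2, 3): E4 above D4
  -> R3 @ bar 3 tick 2 v(0, 1): E3 above D3
  -> R3 @ bar 3 tick 2 v(2, 3): E4 above D4
  -> R3 @ bar 3 tick 3 v(0, 1): E3 above D3
  -> R3 @ bar 3 tick 3 v(2, 3): E4 above D4
  -> R7 @ bar 4 tick 0 v(1,): D3->C4 leap 10st
  -> R8 @ bar 4 tick 0 v(0, 2): penult P8 not 3rd/6th
  -> R8 @ bar 4 tick 0 v(0, 3): penult P8 not 3rd/6th
  -> R1 @ bar 5 tick 0 v(2, 3): E4/E4 P1 -> A4/A4 P1 similar
  -> R2 @ bar 5 tick 0 v(0, 1): E3/C4 m6 -> F3/F4 P8 similar
  -> R6 @ bar 5 tick 3 v(0, 2): closes on M3
  -> R6 @ bar 5 tick 3 v(0, 3): closes on M3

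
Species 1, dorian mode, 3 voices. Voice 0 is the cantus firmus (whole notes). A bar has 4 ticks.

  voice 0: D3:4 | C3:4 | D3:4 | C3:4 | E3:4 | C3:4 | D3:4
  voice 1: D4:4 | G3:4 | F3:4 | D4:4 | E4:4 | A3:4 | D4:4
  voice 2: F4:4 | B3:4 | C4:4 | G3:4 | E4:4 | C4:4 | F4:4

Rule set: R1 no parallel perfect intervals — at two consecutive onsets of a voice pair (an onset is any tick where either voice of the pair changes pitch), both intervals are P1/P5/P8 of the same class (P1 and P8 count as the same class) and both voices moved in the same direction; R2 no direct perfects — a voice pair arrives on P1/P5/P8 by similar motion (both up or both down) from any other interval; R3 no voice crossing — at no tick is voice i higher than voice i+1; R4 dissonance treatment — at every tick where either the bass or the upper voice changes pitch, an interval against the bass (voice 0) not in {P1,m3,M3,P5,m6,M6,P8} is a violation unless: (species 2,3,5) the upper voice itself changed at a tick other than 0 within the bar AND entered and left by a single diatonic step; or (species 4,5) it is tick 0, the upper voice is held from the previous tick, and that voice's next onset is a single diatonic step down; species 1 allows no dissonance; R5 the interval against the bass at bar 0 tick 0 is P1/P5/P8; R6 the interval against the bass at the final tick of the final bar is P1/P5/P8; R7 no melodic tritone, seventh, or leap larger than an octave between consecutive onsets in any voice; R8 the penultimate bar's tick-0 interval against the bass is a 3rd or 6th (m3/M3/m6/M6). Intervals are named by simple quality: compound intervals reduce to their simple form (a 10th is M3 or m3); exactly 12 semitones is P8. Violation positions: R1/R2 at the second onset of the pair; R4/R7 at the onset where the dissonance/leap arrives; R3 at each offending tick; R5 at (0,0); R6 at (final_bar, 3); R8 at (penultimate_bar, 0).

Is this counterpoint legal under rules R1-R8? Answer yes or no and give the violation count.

No (18 violations)

bar 0: v0=D3 v1=D4 v2=F4 (m3)
bar 1: v0=C3 v1=G3 v2=B3 (M7)
bar 2: v0=D3 v1=F3 v2=C4 (m7)
bar 3: v0=C3 v1=D4 v2=G3 (P5)
bar 4: v0=E3 v1=E4 v2=E4 (P8)
bar 5: v0=C3 v1=A3 v2=C4 (P8)
bar 6: v0=D3 v1=D4 v2=F4 (m3)
  R5 @ bar0.0: opens on m3
  R2 @ bar1.0: D3/D4 P8 -> C3/G3 P5 similar
  R4 @ bar1.0: C3/B3 M7 untreated
  R7 @ bar1.0: F4->B3 leap 6st
  R4 @ bar2.0: D3/C4 m7 untreated
  R2 @ bar3.0: D3/C4 m7 -> C3/G3 P5 similar
  R3 @ bar3.0: D4 above G3
  R4 @ bar3.0: C3/D4 M2 untreated
  R3 @ bar3.1: D4 above G3
  R3 @ bar3.2: D4 above G3
  R3 @ bar3.3: D4 above G3
  R2 @ bar4.0: C3/D4 M2 -> E3/E4 P8 similar
  R2 @ bar4.0: C3/G3 P5 -> E3/E4 P8 similar
  R2 @ bar4.0: D4/G3 P5 -> E4/E4 P1 similar
  R1 @ bar5.0: E3/E4 P8 -> C3/C4 P8 similar
  R8 @ bar5.0: penult P8 not 3rd/6th
  R2 @ bar6.0: C3/A3 M6 -> D3/D4 P8 similar
  R6 @ bar6.3: closes on m3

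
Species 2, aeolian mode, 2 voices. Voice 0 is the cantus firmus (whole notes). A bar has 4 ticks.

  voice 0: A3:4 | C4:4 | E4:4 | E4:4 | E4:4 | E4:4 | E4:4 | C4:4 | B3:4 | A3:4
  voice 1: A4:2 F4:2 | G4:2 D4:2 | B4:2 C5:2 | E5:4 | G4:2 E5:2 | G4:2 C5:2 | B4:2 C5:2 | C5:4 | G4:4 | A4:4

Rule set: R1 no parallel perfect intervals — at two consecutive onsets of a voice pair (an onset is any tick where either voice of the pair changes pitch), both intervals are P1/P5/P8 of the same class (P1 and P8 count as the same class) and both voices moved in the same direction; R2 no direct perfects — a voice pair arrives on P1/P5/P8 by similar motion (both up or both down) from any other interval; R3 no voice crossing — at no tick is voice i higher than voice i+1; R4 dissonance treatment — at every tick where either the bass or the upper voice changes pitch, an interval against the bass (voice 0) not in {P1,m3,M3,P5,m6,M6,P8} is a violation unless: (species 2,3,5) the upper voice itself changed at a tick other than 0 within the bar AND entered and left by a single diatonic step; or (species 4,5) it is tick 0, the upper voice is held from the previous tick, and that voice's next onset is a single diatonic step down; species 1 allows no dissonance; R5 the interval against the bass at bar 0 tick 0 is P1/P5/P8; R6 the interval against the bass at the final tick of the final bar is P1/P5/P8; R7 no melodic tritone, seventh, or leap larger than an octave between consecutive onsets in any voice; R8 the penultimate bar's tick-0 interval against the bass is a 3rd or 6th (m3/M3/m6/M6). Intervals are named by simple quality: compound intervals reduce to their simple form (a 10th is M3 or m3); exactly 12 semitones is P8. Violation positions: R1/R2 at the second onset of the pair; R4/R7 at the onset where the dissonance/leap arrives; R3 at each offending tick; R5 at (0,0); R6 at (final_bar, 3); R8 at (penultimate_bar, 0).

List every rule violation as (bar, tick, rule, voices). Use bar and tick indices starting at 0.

bar 0: v0=A3 v1=A4 downbeat P8
bar 1: v0=C4 v1=G4 downbeat P5
bar 2: v0=E4 v1=B4 downbeat P5
bar 3: v0=E4 v1=E5 downbeat P8
bar 4: v0=E4 v1=G4 downbeat m3
bar 5: v0=E4 v1=G4 downbeat m3
bar 6: v0=E4 v1=B4 downbeat P5
bar 7: v0=C4 v1=C5 downbeat P8
bar 8: v0=B3 v1=G4 downbeat m6
bar 9: v0=A3 v1=A4 downbeat P8
  -> R2 @ bar 1 tick 0 v(0, 1): A3/F4 m6 -> C4/G4 P5 similar
  -> R4 @ bar 1 tick 2 v(0, 1): C4/D4 M2 untreated
  -> R2 @ bar 2 tick 0 v(0, 1): C4/D4 M2 -> E4/B4 P5 similar

(1, 0, R2, (0, 1))
(1, 2, R4, (0, 1))
(2, 0, R2, (0, 1))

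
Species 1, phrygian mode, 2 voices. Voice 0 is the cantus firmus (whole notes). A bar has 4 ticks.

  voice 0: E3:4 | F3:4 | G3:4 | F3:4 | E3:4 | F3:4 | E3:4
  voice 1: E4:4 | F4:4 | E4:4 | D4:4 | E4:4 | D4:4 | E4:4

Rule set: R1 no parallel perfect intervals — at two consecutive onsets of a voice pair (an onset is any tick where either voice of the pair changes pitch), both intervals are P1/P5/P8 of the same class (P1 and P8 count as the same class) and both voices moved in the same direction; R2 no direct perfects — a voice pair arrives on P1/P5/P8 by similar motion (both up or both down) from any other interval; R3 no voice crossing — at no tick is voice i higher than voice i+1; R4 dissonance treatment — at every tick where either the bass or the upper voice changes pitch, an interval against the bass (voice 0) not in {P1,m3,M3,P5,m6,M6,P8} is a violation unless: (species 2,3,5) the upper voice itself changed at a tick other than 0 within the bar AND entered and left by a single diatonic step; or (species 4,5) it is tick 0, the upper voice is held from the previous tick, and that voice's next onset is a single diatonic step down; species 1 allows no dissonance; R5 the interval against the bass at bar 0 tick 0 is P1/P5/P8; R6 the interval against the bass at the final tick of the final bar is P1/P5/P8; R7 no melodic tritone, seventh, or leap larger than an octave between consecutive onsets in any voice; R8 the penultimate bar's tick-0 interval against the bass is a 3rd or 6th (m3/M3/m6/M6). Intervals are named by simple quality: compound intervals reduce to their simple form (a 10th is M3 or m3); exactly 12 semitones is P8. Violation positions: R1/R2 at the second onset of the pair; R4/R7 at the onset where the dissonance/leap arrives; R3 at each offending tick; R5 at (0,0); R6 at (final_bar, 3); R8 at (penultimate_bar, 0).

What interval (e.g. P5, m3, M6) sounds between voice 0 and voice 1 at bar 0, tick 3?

P8

voice 0=E3 voice 1=E4 -> P8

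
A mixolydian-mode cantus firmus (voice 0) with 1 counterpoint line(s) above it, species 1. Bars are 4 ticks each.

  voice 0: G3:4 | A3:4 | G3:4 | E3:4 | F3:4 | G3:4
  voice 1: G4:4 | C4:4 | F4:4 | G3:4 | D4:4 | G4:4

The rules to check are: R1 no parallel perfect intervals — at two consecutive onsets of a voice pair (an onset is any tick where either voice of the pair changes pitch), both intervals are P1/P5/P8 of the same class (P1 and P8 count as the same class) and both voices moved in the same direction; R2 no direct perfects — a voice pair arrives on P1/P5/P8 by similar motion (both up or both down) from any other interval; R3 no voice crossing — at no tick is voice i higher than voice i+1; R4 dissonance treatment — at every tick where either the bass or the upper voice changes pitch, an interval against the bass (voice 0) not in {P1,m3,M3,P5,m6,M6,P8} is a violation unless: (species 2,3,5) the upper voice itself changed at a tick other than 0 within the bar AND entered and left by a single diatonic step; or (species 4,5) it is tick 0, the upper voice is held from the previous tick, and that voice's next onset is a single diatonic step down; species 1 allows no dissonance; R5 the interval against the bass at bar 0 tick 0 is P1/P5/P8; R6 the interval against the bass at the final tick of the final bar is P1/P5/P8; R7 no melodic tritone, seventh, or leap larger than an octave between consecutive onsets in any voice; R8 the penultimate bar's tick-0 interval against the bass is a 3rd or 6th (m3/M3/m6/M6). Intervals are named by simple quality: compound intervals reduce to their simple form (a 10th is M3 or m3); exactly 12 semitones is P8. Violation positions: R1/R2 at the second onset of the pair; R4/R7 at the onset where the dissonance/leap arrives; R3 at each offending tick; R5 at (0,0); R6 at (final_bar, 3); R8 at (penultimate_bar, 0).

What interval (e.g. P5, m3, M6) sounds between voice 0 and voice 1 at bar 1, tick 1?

voice 0=A3 voice 1=C4 -> m3

m3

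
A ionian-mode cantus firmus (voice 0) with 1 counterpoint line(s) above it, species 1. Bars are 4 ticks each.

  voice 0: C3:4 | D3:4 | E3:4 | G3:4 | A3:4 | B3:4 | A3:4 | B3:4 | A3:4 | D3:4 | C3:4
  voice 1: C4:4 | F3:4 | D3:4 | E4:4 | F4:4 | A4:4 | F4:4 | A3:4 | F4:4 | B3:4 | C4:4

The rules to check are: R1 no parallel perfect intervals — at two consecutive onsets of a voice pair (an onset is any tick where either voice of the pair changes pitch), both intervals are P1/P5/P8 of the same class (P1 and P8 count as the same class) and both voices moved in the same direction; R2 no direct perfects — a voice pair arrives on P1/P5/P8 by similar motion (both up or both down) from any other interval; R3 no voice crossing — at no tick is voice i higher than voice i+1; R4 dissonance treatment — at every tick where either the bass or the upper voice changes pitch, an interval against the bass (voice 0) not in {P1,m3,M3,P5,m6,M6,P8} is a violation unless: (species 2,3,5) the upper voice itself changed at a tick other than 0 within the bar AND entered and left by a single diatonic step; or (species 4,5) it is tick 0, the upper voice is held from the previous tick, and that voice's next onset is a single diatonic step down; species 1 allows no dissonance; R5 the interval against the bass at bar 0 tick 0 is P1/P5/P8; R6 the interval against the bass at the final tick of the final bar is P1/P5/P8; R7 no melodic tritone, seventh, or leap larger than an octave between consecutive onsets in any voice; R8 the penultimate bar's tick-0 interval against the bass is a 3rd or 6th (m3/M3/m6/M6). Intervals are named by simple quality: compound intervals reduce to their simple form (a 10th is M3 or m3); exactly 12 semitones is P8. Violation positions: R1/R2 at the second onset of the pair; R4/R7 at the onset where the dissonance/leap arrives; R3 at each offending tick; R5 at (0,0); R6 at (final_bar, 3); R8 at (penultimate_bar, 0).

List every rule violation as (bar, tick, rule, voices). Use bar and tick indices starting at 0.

bar 0: v0=C3 v1=C4 downbeat P8
bar 1: v0=D3 v1=F3 downbeat m3
bar 2: v0=E3 v1=D3 downbeat M2
bar 3: v0=G3 v1=E4 downbeat M6
bar 4: v0=A3 v1=F4 downbeat m6
bar 5: v0=B3 v1=A4 downbeat m7
bar 6: v0=A3 v1=F4 downbeat m6
bar 7: v0=B3 v1=A3 downbeat M2
bar 8: v0=A3 v1=F4 downbeat m6
bar 9: v0=D3 v1=B3 downbeat M6
bar 10: v0=C3 v1=C4 downbeat P8
  -> R3 @ bar 2 tick 0 v(0, 1): E3 above D3
  -> R4 @ bar 2 tick 0 v(0, 1): E3/D3 M2 untreated
  -> R3 @ bar 2 tick 1 v(0, 1): E3 above D3
  -> R3 @ bar 2 tick 2 v(0, 1): E3 above D3
  -> R3 @ bar 2 tick 3 v(0, 1): E3 above D3
  -> R7 @ bar 3 tick 0 v(1,): D3->E4 leap 14st
  -> R4 @ bar 5 tick 0 v(0, 1): B3/A4 m7 untreated
  -> R3 @ bar 7 tick 0 v(0, 1): B3 above A3
  -> R4 @ bar 7 tick 0 v(0, 1): B3/A3 M2 untreated
  -> R3 @ bar 7 tick 1 v(0, 1): B3 above A3
  -> R3 @ bar 7 tick 2 v(0, 1): B3 above A3
  -> R3 @ bar 7 tick 3 v(0, 1): B3 above A3
  -> R7 @ bar 9 tick 0 v(1,): F4->B3 leap 6st

(2, 0, R3, (0, 1))
(2, 0, R4, (0, 1))
(2, 1, R3, (0, 1))
(2, 2, R3, (0, 1))
(2, 3, R3, (0, 1))
(3, 0, R7, (1,))
(5, 0, R4, (0, 1))
(7, 0, R3, (0, 1))
(7, 0, R4, (0, 1))
(7, 1, R3, (0, 1))
(7, 2, R3, (0, 1))
(7, 3, R3, (0, 1))
(9, 0, R7, (1,))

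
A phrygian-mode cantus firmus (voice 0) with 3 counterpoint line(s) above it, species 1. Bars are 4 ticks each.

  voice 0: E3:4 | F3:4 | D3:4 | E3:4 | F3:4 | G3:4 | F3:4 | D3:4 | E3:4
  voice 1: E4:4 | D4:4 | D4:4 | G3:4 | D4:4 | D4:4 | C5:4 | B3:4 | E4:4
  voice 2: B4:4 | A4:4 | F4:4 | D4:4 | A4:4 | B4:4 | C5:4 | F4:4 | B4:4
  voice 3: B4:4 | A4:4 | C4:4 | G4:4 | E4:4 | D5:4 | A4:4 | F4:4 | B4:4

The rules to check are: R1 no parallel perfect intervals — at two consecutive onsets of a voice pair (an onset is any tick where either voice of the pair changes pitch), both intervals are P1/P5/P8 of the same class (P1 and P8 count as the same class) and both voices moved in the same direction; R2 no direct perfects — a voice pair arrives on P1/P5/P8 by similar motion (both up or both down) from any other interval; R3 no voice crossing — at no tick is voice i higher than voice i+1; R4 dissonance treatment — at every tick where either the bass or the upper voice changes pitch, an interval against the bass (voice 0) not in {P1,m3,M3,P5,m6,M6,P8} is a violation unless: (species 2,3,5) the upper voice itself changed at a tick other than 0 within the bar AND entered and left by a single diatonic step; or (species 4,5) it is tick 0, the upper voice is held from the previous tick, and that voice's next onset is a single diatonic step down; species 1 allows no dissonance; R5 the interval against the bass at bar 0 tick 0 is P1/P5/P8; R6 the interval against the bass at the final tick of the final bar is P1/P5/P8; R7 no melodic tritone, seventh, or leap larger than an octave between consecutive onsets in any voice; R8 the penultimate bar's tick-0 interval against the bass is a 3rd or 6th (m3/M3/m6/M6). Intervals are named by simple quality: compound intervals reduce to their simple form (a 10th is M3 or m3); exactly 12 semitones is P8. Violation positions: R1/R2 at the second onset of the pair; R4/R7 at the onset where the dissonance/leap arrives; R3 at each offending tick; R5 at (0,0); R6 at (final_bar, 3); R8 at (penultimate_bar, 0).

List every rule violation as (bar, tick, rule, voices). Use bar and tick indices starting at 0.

(1, 0, R1, (1, 2))
(1, 0, R1, (1, 3))
(1, 0, R1, (2, 3))
(2, 0, R3, (2, 3))
(2, 0, R4, (0, 3))
(2, 1, R3, (2, 3))
(2, 2, R3, (2, 3))
(2, 3, R3, (2, 3))
(3, 0, R2, (1, 2))
(3, 0, R4, (0, 2))
(4, 0, R1, (1, 2))
(4, 0, R3, (2, 3))
(4, 0, R4, (0, 3))
(4, 1, R3, (2, 3))
(4, 2, R3, (2, 3))
(4, 3, R3, (2, 3))
(5, 0, R2, (0, 3))
(5, 0, R7, (3,))
(6, 0, R2, (1, 2))
(6, 0, R3, (2, 3))
(6, 0, R7, (1,))
(6, 1, R3, (2, 3))
(6, 2, R3, (2, 3))
(6, 3, R3, (2, 3))
(7, 0, R2, (2, 3))
(7, 0, R7, (1,))
(8, 0, R1, (2, 3))
(8, 0, R2, (0, 1))
(8, 0, R2, (0, 2))
(8, 0, R2, (0, 3))
(8, 0, R2, (1, 2))
(8, 0, R2, (1, 3))
(8, 0, R7, (2,))
(8, 0, R7, (3,))

bar 0: v0=E3 v1=E4 v2=B4 v3=B4 downbeat P5
bar 1: v0=F3 v1=D4 v2=A4 v3=A4 downbeat M3
bar 2: v0=D3 v1=D4 v2=F4 v3=C4 downbeat m7
bar 3: v0=E3 v1=G3 v2=D4 v3=G4 downbeat m3
bar 4: v0=F3 v1=D4 v2=A4 v3=E4 downbeat M7
bar 5: v0=G3 v1=D4 v2=B4 v3=D5 downbeat P5
bar 6: v0=F3 v1=C5 v2=C5 v3=A4 downbeat M3
bar 7: v0=D3 v1=B3 v2=F4 v3=F4 downbeat m3
bar 8: v0=E3 v1=E4 v2=B4 v3=B4 downbeat P5
  -> R1 @ bar 1 tick 0 v(1, 2): E4/B4 P5 -> D4/A4 P5 similar
  -> R1 @ bar 1 tick 0 v(1, 3): E4/B4 P5 -> D4/A4 P5 similar
  -> R1 @ bar 1 tick 0 v(2, 3): B4/B4 P1 -> A4/A4 P1 similar
  -> R3 @ bar 2 tick 0 v(2, 3): F4 above C4
  -> R4 @ bar 2 tick 0 v(0, 3): D3/C4 m7 untreated
  -> R3 @ bar 2 tick 1 v(2, 3): F4 above C4
  -> R3 @ bar 2 tick 2 v(2, 3): F4 above C4
  -> R3 @ bar 2 tick 3 v(2, 3): F4 above C4
  -> R2 @ bar 3 tick 0 v(1, 2): D4/F4 m3 -> G3/D4 P5 similar
  -> R4 @ bar 3 tick 0 v(0, 2): E3/D4 m7 untreated
  -> R1 @ bar 4 tick 0 v(1, 2): G3/D4 P5 -> D4/A4 P5 similar
  -> R3 @ bar 4 tick 0 v(2, 3): A4 above E4
  -> R4 @ bar 4 tick 0 v(0, 3): F3/E4 M7 untreated
  -> R3 @ bar 4 tick 1 v(2, 3): A4 above E4
  -> R3 @ bar 4 tick 2 v(2, 3): A4 above E4
  -> R3 @ bar 4 tick 3 v(2, 3): A4 above E4
  -> R2 @ bar 5 tick 0 v(0, 3): F3/E4 M7 -> G3/D5 P5 similar
  -> R7 @ bar 5 tick 0 v(3,): E4->D5 leap 10st
  -> R2 @ bar 6 tick 0 v(1, 2): D4/B4 M6 -> C5/C5 P1 similar
  -> R3 @ bar 6 tick 0 v(2, 3): C5 above A4
  -> R7 @ bar 6 tick 0 v(1,): D4->C5 leap 10st
  -> R3 @ bar 6 tick 1 v(2, 3): C5 above A4
  -> R3 @ bar 6 tick 2 v(2, 3): C5 above A4
  -> R3 @ bar 6 tick 3 v(2, 3): C5 above A4
  -> R2 @ bar 7 tick 0 v(2, 3): C5/A4 m3 -> F4/F4 P1 similar
  -> R7 @ bar 7 tick 0 v(1,): C5->B3 leap 13st
  -> R1 @ bar 8 tick 0 v(2, 3): F4/F4 P1 -> B4/B4 P1 similar
  -> R2 @ bar 8 tick 0 v(0, 1): D3/B3 M6 -> E3/E4 P8 similar
  -> R2 @ bar 8 tick 0 v(0, 2): D3/F4 m3 -> E3/B4 P5 similar
  -> R2 @ bar 8 tick 0 v(0, 3): D3/F4 m3 -> E3/B4 P5 similar
  -> R2 @ bar 8 tick 0 v(1, 2): B3/F4 TT -> E4/B4 P5 similar
  -> R2 @ bar 8 tick 0 v(1, 3): B3/F4 TT -> E4/B4 P5 similar
  -> R7 @ bar 8 tick 0 v(2,): F4->B4 leap 6st
  -> R7 @ bar 8 tick 0 v(3,): F4->B4 leap 6st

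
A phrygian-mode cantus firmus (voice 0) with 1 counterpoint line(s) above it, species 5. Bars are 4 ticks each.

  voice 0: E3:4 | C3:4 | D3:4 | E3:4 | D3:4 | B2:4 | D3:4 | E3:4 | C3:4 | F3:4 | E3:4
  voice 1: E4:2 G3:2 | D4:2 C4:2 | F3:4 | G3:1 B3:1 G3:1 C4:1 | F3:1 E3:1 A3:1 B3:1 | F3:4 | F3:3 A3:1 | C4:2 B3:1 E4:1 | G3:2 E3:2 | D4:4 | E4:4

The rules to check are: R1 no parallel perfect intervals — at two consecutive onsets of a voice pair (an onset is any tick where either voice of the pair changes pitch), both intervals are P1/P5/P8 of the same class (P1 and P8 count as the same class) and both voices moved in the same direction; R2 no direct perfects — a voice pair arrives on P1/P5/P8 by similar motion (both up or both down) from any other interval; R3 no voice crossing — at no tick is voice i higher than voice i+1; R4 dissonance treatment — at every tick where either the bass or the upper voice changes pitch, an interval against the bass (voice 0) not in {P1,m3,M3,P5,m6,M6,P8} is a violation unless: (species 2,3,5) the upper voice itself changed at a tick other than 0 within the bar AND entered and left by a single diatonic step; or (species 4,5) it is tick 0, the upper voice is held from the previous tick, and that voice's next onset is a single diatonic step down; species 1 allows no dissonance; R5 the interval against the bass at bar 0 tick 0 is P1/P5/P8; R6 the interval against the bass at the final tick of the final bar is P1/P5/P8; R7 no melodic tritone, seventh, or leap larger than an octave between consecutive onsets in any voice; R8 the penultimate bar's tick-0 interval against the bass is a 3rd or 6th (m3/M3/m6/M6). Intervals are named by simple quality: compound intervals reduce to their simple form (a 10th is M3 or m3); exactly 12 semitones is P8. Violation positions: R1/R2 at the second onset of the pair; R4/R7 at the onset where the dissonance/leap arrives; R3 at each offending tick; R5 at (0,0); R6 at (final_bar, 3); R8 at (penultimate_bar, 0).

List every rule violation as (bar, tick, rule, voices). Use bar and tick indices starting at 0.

(1, 0, R4, (0, 1))
(4, 1, R4, (0, 1))
(5, 0, R4, (0, 1))
(5, 0, R7, (1,))
(8, 0, R2, (0, 1))
(9, 0, R7, (1,))

bar 0: v0=E3 v1=E4 downbeat P8
bar 1: v0=C3 v1=D4 downbeat M2
bar 2: v0=D3 v1=F3 downbeat m3
bar 3: v0=E3 v1=G3 downbeat m3
bar 4: v0=D3 v1=F3 downbeat m3
bar 5: v0=B2 v1=F3 downbeat TT
bar 6: v0=D3 v1=F3 downbeat m3
bar 7: v0=E3 v1=C4 downbeat m6
bar 8: v0=C3 v1=G3 downbeat P5
bar 9: v0=F3 v1=D4 downbeat M6
bar 10: v0=E3 v1=E4 downbeat P8
  -> R4 @ bar 1 tick 0 v(0, 1): C3/D4 M2 untreated
  -> R4 @ bar 4 tick 1 v(0, 1): D3/E3 M2 untreated
  -> R4 @ bar 5 tick 0 v(0, 1): B2/F3 TT untreated
  -> R7 @ bar 5 tick 0 v(1,): B3->F3 leap 6st
  -> R2 @ bar 8 tick 0 v(0, 1): E3/E4 P8 -> C3/G3 P5 similar
  -> R7 @ bar 9 tick 0 v(1,): E3->D4 leap 10st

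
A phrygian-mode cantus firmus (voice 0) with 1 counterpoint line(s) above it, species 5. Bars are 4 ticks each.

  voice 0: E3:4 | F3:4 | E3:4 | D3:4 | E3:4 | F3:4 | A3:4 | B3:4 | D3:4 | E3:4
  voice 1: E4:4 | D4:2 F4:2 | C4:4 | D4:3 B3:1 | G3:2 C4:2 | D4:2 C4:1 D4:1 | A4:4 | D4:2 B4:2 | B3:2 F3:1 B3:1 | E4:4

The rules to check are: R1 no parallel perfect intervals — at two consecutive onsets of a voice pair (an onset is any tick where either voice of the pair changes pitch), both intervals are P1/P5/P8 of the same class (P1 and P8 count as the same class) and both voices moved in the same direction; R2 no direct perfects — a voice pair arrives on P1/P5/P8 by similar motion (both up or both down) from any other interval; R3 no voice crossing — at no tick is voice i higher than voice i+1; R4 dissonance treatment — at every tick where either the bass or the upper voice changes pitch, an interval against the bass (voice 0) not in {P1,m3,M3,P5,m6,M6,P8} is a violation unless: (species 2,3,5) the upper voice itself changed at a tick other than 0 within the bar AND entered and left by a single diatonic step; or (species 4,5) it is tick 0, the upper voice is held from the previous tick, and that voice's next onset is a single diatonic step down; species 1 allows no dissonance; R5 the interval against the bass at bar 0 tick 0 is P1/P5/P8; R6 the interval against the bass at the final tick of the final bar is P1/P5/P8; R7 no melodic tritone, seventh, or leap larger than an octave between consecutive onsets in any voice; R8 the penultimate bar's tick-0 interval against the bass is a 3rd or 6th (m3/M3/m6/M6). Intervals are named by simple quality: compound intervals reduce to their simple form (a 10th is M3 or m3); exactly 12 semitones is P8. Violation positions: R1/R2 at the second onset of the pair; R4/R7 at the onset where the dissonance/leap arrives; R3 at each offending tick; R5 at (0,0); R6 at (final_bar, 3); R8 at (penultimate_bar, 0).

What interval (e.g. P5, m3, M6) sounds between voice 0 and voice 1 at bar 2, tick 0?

voice 0=E3 voice 1=C4 -> m6

m6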